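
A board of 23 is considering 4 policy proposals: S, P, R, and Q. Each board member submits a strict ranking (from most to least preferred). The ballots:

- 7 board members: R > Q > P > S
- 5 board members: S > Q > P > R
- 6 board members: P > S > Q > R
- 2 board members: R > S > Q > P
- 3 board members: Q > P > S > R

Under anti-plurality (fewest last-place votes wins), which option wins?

Q

Last-place votes: S 7, P 2, R 14, Q 0.
Q is ranked last by the fewest voters, so Q wins.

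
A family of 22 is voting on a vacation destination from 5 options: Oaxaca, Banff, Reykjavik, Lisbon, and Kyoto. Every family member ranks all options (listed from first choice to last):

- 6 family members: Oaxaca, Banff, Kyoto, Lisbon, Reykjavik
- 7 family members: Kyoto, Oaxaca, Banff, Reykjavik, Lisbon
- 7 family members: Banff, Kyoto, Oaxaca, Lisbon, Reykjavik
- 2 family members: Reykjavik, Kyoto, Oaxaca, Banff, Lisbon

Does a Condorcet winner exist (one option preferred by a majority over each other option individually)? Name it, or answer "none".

none

Checking pairwise contests:
Kyoto beats Oaxaca 16–6.
Oaxaca beats Banff 15–7.
Oaxaca beats Reykjavik 20–2.
Oaxaca beats Lisbon 22–0.
Banff beats Kyoto 13–9.
Every option loses at least one head-to-head, so there is no Condorcet winner.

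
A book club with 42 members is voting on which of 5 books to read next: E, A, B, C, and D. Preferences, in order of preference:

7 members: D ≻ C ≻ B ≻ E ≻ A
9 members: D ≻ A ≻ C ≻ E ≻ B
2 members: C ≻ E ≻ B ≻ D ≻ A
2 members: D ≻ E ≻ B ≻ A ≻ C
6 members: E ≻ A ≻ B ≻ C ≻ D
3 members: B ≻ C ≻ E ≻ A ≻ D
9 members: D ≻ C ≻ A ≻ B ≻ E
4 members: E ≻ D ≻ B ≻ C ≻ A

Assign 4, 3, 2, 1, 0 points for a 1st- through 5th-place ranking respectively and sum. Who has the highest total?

E: 7·1 + 9·1 + 2·3 + 2·3 + 6·4 + 3·2 + 9·0 + 4·4 = 74
A: 7·0 + 9·3 + 2·0 + 2·1 + 6·3 + 3·1 + 9·2 + 4·0 = 68
B: 7·2 + 9·0 + 2·2 + 2·2 + 6·2 + 3·4 + 9·1 + 4·2 = 63
C: 7·3 + 9·2 + 2·4 + 2·0 + 6·1 + 3·3 + 9·3 + 4·1 = 93
D: 7·4 + 9·4 + 2·1 + 2·4 + 6·0 + 3·0 + 9·4 + 4·3 = 122
D has the highest Borda score (122).

D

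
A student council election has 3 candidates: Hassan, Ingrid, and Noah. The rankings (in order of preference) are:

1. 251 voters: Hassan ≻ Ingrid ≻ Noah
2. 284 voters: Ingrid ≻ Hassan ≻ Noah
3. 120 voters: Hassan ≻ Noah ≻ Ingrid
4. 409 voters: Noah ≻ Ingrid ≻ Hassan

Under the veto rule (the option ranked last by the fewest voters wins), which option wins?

Last-place votes: Hassan 409, Ingrid 120, Noah 535.
Ingrid is ranked last by the fewest voters, so Ingrid wins.

Ingrid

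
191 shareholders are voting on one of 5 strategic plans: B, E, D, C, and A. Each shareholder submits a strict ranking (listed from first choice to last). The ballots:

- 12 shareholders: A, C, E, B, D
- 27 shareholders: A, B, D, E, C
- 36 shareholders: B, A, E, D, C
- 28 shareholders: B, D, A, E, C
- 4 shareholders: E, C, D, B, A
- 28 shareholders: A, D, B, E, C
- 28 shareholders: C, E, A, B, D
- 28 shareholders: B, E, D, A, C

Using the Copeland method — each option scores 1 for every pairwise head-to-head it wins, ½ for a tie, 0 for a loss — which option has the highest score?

B: beats E, D, C, and A → score 4.
E: beats D and C; loses to B and A → score 2.
D: beats C; loses to B, E, and A → score 1.
C: loses to B, E, D, and A → score 0.
A: beats E, D, and C; loses to B → score 3.
B has the best pairwise record.

B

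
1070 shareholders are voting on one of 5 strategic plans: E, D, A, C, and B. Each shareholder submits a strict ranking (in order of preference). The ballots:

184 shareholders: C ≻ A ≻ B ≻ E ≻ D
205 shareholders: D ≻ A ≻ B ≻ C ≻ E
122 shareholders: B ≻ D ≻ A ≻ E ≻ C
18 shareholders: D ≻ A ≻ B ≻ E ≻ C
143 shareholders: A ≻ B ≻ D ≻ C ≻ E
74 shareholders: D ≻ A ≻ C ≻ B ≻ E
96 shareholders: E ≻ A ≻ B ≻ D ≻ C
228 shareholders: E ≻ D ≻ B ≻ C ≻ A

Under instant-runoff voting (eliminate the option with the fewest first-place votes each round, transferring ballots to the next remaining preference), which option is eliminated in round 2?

Round 1: E 324, D 297, A 143, C 184, B 122. Eliminate B.
Round 2: E 324, D 419, A 143, C 184. Eliminate A.

A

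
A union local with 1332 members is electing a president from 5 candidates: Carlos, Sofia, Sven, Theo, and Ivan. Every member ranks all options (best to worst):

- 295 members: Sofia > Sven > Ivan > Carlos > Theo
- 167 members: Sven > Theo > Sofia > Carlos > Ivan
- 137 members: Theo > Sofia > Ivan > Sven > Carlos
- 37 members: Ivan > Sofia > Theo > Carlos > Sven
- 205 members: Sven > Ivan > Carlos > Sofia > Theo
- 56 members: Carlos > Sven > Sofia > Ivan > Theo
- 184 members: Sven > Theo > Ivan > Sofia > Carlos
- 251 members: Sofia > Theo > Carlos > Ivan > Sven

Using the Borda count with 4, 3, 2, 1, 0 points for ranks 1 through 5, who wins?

Sofia

Carlos: 295·1 + 167·1 + 137·0 + 37·1 + 205·2 + 56·4 + 184·0 + 251·2 = 1635
Sofia: 295·4 + 167·2 + 137·3 + 37·3 + 205·1 + 56·2 + 184·1 + 251·4 = 3541
Sven: 295·3 + 167·4 + 137·1 + 37·0 + 205·4 + 56·3 + 184·4 + 251·0 = 3414
Theo: 295·0 + 167·3 + 137·4 + 37·2 + 205·0 + 56·0 + 184·3 + 251·3 = 2428
Ivan: 295·2 + 167·0 + 137·2 + 37·4 + 205·3 + 56·1 + 184·2 + 251·1 = 2302
Sofia has the highest Borda score (3541).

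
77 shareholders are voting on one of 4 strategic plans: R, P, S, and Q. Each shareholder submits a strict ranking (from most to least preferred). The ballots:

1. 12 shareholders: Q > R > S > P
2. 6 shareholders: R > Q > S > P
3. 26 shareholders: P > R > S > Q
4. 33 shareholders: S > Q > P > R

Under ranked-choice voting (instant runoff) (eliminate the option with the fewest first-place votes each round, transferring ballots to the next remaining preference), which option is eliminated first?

Round 1: R 6, P 26, S 33, Q 12. Eliminate R.

R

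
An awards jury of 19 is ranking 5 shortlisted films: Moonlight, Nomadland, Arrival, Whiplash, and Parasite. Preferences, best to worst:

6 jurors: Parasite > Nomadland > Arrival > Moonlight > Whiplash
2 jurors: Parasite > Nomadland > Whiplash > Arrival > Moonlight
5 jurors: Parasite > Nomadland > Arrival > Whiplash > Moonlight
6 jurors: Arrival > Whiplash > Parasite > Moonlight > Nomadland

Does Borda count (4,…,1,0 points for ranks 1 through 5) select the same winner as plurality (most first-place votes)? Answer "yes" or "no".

yes

Borda — scores: Moonlight 12, Nomadland 39, Arrival 48, Whiplash 27, Parasite 64. Winner: Parasite.
Plurality — first-place votes: Moonlight 0, Nomadland 0, Arrival 6, Whiplash 0, Parasite 13. Winner: Parasite.
The two methods agree.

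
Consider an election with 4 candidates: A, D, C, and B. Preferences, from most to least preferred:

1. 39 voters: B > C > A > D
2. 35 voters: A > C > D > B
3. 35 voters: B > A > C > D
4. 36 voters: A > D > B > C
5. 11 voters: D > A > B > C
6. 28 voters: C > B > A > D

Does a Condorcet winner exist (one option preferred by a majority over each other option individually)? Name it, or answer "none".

B

B vs A: 102–82 for B.
B vs D: 102–82 for B.
B vs C: 121–63 for B.
B beats every other option head-to-head.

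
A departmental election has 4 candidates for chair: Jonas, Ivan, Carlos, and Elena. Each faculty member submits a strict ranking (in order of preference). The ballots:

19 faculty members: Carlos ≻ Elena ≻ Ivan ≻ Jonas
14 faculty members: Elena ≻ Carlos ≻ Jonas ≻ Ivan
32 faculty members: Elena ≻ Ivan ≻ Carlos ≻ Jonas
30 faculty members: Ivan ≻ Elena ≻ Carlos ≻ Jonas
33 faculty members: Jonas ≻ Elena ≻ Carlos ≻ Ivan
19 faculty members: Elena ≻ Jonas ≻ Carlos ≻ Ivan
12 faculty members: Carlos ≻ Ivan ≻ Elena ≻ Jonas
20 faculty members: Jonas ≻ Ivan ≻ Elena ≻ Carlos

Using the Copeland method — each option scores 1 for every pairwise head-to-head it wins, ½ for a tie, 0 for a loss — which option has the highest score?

Elena

Jonas: loses to Ivan, Carlos, and Elena → score 0.
Ivan: beats Jonas; loses to Carlos and Elena → score 1.
Carlos: beats Jonas and Ivan; loses to Elena → score 2.
Elena: beats Jonas, Ivan, and Carlos → score 3.
Elena has the best pairwise record.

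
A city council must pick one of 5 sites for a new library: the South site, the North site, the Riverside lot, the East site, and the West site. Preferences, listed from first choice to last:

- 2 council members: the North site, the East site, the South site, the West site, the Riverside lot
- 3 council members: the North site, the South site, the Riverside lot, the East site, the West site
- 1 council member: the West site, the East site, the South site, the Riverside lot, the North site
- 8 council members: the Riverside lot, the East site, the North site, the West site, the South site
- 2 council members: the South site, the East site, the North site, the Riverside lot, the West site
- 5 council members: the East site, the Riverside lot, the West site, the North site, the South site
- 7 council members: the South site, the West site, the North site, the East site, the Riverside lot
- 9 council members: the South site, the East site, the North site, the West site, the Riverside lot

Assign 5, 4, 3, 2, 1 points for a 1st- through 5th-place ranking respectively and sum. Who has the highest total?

the South site: 2·3 + 3·4 + 1·3 + 8·1 + 2·5 + 5·1 + 7·5 + 9·5 = 124
the North site: 2·5 + 3·5 + 1·1 + 8·3 + 2·3 + 5·2 + 7·3 + 9·3 = 114
the Riverside lot: 2·1 + 3·3 + 1·2 + 8·5 + 2·2 + 5·4 + 7·1 + 9·1 = 93
the East site: 2·4 + 3·2 + 1·4 + 8·4 + 2·4 + 5·5 + 7·2 + 9·4 = 133
the West site: 2·2 + 3·1 + 1·5 + 8·2 + 2·1 + 5·3 + 7·4 + 9·2 = 91
the East site has the highest Borda score (133).

the East site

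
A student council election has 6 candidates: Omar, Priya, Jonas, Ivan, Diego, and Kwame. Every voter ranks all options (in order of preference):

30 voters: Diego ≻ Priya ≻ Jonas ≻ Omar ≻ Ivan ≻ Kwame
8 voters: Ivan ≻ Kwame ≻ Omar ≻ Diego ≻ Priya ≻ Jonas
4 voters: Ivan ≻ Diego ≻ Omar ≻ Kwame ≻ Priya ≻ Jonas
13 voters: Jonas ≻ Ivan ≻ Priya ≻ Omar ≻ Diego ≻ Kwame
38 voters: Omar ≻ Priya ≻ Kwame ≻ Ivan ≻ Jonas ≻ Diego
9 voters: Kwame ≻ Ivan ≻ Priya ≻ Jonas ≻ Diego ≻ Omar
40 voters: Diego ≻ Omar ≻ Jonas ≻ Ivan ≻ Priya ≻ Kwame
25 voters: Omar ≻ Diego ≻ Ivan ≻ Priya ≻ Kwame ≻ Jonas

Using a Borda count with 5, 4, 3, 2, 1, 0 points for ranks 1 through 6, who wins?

Omar: 30·2 + 8·3 + 4·3 + 13·2 + 38·5 + 9·0 + 40·4 + 25·5 = 597
Priya: 30·4 + 8·1 + 4·1 + 13·3 + 38·4 + 9·3 + 40·1 + 25·2 = 440
Jonas: 30·3 + 8·0 + 4·0 + 13·5 + 38·1 + 9·2 + 40·3 + 25·0 = 331
Ivan: 30·1 + 8·5 + 4·5 + 13·4 + 38·2 + 9·4 + 40·2 + 25·3 = 409
Diego: 30·5 + 8·2 + 4·4 + 13·1 + 38·0 + 9·1 + 40·5 + 25·4 = 504
Kwame: 30·0 + 8·4 + 4·2 + 13·0 + 38·3 + 9·5 + 40·0 + 25·1 = 224
Omar has the highest Borda score (597).

Omar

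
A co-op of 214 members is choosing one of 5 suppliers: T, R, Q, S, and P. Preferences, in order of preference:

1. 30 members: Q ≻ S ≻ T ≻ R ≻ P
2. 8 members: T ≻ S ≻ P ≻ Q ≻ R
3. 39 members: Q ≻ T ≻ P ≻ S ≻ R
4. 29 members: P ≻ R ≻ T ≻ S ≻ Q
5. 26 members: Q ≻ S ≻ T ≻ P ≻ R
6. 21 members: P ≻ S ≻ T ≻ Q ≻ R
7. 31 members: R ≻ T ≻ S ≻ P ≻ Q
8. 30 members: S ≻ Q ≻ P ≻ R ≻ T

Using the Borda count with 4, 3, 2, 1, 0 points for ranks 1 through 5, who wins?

T: 30·2 + 8·4 + 39·3 + 29·2 + 26·2 + 21·2 + 31·3 + 30·0 = 454
R: 30·1 + 8·0 + 39·0 + 29·3 + 26·0 + 21·0 + 31·4 + 30·1 = 271
Q: 30·4 + 8·1 + 39·4 + 29·0 + 26·4 + 21·1 + 31·0 + 30·3 = 499
S: 30·3 + 8·3 + 39·1 + 29·1 + 26·3 + 21·3 + 31·2 + 30·4 = 505
P: 30·0 + 8·2 + 39·2 + 29·4 + 26·1 + 21·4 + 31·1 + 30·2 = 411
S has the highest Borda score (505).

S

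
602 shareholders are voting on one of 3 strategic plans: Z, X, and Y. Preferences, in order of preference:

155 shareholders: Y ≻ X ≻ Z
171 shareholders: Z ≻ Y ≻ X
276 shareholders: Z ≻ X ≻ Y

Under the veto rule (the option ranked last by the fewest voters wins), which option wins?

Last-place votes: Z 155, X 171, Y 276.
Z is ranked last by the fewest voters, so Z wins.

Z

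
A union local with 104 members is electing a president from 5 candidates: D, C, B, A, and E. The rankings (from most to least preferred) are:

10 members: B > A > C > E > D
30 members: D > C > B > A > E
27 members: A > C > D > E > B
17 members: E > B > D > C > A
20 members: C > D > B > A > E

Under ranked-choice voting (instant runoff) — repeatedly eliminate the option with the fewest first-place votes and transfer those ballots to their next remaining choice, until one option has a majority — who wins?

D

Round 1: D 30, C 20, B 10, A 27, E 17. Eliminate B.
Round 2: D 30, C 20, A 37, E 17. Eliminate E.
Round 3: D 47, C 20, A 37. Eliminate C.
Round 4: D 67, A 37. D has a majority.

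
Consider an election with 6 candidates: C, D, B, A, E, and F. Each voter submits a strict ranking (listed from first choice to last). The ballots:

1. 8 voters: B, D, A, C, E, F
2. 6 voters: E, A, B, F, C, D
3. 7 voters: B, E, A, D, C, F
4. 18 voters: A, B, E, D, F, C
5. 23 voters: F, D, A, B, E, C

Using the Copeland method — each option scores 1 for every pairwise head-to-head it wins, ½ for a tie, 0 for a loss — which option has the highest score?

C: loses to D, B, A, E, and F → score 0.
D: beats C and F; ties A and E; loses to B → score 3.
B: beats C, D, E, and F; loses to A → score 4.
A: beats C, B, E, and F; ties D → score 4.5.
E: beats C and F; ties D; loses to B and A → score 2.5.
F: beats C; loses to D, B, A, and E → score 1.
A has the best pairwise record.

A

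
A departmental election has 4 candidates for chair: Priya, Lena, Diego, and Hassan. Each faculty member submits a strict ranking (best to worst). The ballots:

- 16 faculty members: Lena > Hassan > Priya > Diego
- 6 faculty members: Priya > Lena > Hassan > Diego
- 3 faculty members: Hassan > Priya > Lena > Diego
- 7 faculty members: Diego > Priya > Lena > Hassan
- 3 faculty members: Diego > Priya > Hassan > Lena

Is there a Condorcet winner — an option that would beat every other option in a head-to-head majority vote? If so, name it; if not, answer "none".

Checking pairwise contests:
Hassan beats Priya 19–16.
Priya beats Lena 19–16.
Priya beats Diego 25–10.
Lena beats Hassan 29–6.
Every option loses at least one head-to-head, so there is no Condorcet winner.

none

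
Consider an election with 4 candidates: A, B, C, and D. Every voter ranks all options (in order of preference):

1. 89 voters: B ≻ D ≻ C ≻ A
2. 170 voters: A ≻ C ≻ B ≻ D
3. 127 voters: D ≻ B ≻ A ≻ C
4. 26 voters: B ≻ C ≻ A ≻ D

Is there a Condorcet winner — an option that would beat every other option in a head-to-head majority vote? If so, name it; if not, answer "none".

B vs A: 242–170 for B.
B vs C: 242–170 for B.
B vs D: 285–127 for B.
B beats every other option head-to-head.

B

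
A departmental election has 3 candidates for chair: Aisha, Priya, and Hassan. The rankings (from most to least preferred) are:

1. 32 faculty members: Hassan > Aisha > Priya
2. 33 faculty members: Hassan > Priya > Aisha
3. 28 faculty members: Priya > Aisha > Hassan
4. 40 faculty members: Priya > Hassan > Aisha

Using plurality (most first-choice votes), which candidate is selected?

Priya

First-place votes: Aisha 0, Priya 68, Hassan 65.
Priya has the most first-place votes.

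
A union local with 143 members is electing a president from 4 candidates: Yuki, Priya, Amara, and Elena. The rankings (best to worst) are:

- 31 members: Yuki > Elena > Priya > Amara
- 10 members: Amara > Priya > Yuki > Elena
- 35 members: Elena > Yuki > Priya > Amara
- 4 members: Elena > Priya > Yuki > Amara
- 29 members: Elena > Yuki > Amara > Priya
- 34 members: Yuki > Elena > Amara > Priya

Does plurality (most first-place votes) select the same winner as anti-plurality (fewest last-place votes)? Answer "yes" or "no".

Plurality — first-place votes: Yuki 65, Priya 0, Amara 10, Elena 68. Winner: Elena.
Anti-plurality — last-place votes: Yuki 0, Priya 63, Amara 70, Elena 10. Winner: Yuki.
The two methods disagree.

no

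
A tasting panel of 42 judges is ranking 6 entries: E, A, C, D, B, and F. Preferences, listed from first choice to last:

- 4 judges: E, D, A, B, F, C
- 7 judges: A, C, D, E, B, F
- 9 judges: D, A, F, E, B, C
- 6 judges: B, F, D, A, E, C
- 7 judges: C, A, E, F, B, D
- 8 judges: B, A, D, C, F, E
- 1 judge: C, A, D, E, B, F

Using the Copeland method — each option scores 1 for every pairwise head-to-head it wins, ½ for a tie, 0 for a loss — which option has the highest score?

A

E: beats B; loses to A, C, D, and F → score 1.
A: beats E, C, D, B, and F → score 5.
C: beats E and F; loses to A, D, and B → score 2.
D: beats E, C, and F; ties B; loses to A → score 3.5.
B: beats C and F; ties D; loses to E and A → score 2.5.
F: beats E; loses to A, C, D, and B → score 1.
A has the best pairwise record.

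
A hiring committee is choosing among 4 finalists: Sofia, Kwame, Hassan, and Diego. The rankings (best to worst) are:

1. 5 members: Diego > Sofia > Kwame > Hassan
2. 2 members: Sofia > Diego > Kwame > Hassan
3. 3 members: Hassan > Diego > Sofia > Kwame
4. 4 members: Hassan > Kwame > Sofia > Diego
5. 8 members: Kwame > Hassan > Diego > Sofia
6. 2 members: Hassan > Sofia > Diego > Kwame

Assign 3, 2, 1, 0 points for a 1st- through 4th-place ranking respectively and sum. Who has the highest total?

Hassan

Sofia: 5·2 + 2·3 + 3·1 + 4·1 + 8·0 + 2·2 = 27
Kwame: 5·1 + 2·1 + 3·0 + 4·2 + 8·3 + 2·0 = 39
Hassan: 5·0 + 2·0 + 3·3 + 4·3 + 8·2 + 2·3 = 43
Diego: 5·3 + 2·2 + 3·2 + 4·0 + 8·1 + 2·1 = 35
Hassan has the highest Borda score (43).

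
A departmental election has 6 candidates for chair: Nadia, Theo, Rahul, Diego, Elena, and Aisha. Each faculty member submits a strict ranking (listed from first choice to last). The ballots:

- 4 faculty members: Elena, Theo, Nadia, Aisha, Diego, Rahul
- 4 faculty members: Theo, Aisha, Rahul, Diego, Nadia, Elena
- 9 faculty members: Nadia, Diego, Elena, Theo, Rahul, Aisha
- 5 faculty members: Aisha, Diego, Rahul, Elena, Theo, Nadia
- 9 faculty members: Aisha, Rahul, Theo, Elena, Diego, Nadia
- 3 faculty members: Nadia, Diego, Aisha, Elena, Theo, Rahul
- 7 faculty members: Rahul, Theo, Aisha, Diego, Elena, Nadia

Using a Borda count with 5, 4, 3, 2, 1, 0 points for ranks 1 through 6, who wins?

Aisha

Nadia: 4·3 + 4·1 + 9·5 + 5·0 + 9·0 + 3·5 + 7·0 = 76
Theo: 4·4 + 4·5 + 9·2 + 5·1 + 9·3 + 3·1 + 7·4 = 117
Rahul: 4·0 + 4·3 + 9·1 + 5·3 + 9·4 + 3·0 + 7·5 = 107
Diego: 4·1 + 4·2 + 9·4 + 5·4 + 9·1 + 3·4 + 7·2 = 103
Elena: 4·5 + 4·0 + 9·3 + 5·2 + 9·2 + 3·2 + 7·1 = 88
Aisha: 4·2 + 4·4 + 9·0 + 5·5 + 9·5 + 3·3 + 7·3 = 124
Aisha has the highest Borda score (124).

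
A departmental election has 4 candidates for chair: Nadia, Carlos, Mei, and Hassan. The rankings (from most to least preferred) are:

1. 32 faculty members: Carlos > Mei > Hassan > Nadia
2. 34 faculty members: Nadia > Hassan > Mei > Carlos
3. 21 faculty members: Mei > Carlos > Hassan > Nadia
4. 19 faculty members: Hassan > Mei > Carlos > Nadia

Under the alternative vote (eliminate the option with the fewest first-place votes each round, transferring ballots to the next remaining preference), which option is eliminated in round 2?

Round 1: Nadia 34, Carlos 32, Mei 21, Hassan 19. Eliminate Hassan.
Round 2: Nadia 34, Carlos 32, Mei 40. Eliminate Carlos.

Carlos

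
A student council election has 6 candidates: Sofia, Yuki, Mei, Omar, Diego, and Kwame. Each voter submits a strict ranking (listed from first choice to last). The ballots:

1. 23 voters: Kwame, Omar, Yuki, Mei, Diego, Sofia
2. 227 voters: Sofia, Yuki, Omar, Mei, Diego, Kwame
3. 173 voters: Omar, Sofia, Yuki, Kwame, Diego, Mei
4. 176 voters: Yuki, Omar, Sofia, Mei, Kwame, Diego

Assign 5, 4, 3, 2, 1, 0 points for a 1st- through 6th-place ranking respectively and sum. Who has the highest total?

Yuki

Sofia: 23·0 + 227·5 + 173·4 + 176·3 = 2355
Yuki: 23·3 + 227·4 + 173·3 + 176·5 = 2376
Mei: 23·2 + 227·2 + 173·0 + 176·2 = 852
Omar: 23·4 + 227·3 + 173·5 + 176·4 = 2342
Diego: 23·1 + 227·1 + 173·1 + 176·0 = 423
Kwame: 23·5 + 227·0 + 173·2 + 176·1 = 637
Yuki has the highest Borda score (2376).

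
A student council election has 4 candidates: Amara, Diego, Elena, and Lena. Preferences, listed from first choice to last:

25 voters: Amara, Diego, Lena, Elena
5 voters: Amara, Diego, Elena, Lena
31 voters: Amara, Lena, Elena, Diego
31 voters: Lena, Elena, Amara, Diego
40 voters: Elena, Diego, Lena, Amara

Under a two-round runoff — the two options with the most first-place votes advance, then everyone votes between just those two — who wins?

Round 1 first-place votes: Amara 61, Diego 0, Elena 40, Lena 31.
Amara and Elena advance.
Runoff: Amara is preferred to Elena by 61 voters; Elena by 71.
Elena wins the runoff.

Elena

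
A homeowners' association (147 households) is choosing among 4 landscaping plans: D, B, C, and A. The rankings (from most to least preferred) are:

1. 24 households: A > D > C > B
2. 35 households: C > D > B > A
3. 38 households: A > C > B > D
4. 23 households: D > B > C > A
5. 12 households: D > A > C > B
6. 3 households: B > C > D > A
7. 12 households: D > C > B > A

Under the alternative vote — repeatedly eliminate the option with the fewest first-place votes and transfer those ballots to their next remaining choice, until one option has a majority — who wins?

Round 1: D 47, B 3, C 35, A 62. Eliminate B.
Round 2: D 47, C 38, A 62. Eliminate C.
Round 3: D 85, A 62. D has a majority.

D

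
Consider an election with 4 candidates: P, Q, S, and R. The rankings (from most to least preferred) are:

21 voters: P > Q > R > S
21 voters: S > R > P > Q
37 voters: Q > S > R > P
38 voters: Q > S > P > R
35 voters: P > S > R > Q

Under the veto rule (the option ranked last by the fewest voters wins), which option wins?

Last-place votes: P 37, Q 56, S 21, R 38.
S is ranked last by the fewest voters, so S wins.

S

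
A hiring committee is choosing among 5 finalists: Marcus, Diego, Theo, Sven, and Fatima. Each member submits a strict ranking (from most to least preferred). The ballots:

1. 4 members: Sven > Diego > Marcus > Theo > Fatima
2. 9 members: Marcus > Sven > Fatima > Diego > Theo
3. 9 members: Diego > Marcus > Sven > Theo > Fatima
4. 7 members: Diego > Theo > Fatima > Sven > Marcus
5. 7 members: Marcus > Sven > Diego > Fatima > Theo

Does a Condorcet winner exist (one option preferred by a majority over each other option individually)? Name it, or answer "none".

Checking pairwise contests:
Diego beats Marcus 20–16.
Sven beats Diego 20–16.
Marcus beats Theo 29–7.
Marcus beats Sven 25–11.
Marcus beats Fatima 29–7.
Every option loses at least one head-to-head, so there is no Condorcet winner.

none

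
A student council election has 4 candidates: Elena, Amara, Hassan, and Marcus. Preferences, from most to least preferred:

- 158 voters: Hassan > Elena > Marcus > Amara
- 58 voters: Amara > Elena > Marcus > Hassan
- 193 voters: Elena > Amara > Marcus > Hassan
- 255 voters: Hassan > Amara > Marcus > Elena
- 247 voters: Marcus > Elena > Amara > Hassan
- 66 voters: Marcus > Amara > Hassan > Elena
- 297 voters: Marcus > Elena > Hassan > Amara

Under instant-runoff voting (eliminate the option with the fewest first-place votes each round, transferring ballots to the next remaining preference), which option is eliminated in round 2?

Elena

Round 1: Elena 193, Amara 58, Hassan 413, Marcus 610. Eliminate Amara.
Round 2: Elena 251, Hassan 413, Marcus 610. Eliminate Elena.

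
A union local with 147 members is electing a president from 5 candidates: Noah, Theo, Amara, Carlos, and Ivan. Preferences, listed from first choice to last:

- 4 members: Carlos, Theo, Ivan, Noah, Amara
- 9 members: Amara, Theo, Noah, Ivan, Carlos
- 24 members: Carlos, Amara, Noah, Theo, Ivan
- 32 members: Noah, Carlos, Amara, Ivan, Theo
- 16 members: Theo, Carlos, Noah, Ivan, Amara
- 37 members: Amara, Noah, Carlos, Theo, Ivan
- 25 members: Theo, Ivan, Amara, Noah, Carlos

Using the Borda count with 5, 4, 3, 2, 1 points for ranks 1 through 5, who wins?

Noah: 4·2 + 9·3 + 24·3 + 32·5 + 16·3 + 37·4 + 25·2 = 513
Theo: 4·4 + 9·4 + 24·2 + 32·1 + 16·5 + 37·2 + 25·5 = 411
Amara: 4·1 + 9·5 + 24·4 + 32·3 + 16·1 + 37·5 + 25·3 = 517
Carlos: 4·5 + 9·1 + 24·5 + 32·4 + 16·4 + 37·3 + 25·1 = 477
Ivan: 4·3 + 9·2 + 24·1 + 32·2 + 16·2 + 37·1 + 25·4 = 287
Amara has the highest Borda score (517).

Amara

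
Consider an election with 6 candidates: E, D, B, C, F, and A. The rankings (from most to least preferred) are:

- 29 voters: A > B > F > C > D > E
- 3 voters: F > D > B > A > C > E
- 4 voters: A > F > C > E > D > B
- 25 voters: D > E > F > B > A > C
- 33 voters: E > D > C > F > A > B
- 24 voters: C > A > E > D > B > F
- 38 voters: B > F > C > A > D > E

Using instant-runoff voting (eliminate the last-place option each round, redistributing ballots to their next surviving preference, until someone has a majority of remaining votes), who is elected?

Round 1: E 33, D 25, B 38, C 24, F 3, A 33. Eliminate F.
Round 2: E 33, D 28, B 38, C 24, A 33. Eliminate C.
Round 3: E 33, D 28, B 38, A 57. Eliminate D.
Round 4: E 58, B 41, A 57. Eliminate B.
Round 5: E 58, A 98. A has a majority.

A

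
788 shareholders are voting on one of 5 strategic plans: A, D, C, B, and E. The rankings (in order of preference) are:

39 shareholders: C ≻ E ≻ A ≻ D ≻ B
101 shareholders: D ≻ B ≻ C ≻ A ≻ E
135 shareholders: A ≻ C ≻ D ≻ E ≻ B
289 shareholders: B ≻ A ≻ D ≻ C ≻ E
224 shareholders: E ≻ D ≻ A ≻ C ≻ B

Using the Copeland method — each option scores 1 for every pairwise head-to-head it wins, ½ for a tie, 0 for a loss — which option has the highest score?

A: beats D, C, B, and E → score 4.
D: beats C, B, and E; loses to A → score 3.
C: beats B and E; loses to A and D → score 2.
B: loses to A, D, C, and E → score 0.
E: beats B; loses to A, D, and C → score 1.
A has the best pairwise record.

A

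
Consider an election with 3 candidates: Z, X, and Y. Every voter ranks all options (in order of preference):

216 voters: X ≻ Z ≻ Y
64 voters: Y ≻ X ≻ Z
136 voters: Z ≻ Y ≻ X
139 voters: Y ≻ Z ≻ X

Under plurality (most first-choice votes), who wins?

First-place votes: Z 136, X 216, Y 203.
X has the most first-place votes.

X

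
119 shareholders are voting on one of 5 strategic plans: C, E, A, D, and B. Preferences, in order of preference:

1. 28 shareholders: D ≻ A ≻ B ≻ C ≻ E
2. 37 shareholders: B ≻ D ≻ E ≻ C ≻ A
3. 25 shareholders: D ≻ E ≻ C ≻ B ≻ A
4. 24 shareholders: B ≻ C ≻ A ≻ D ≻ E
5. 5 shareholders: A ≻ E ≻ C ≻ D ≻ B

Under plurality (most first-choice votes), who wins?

First-place votes: C 0, E 0, A 5, D 53, B 61.
B has the most first-place votes.

B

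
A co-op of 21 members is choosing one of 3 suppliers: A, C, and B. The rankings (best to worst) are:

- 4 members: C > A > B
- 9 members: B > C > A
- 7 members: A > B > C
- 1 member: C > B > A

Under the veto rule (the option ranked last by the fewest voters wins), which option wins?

Last-place votes: A 10, C 7, B 4.
B is ranked last by the fewest voters, so B wins.

B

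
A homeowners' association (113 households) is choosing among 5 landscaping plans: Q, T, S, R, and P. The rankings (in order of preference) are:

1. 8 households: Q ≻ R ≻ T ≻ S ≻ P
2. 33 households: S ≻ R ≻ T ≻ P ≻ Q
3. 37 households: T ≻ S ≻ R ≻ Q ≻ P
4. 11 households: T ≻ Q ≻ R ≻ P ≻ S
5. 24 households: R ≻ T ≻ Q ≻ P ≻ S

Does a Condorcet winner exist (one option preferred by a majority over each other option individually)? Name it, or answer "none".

none

Checking pairwise contests:
T beats Q 105–8.
R beats T 65–48.
T beats S 80–33.
S beats R 70–43.
Q beats P 80–33.
Every option loses at least one head-to-head, so there is no Condorcet winner.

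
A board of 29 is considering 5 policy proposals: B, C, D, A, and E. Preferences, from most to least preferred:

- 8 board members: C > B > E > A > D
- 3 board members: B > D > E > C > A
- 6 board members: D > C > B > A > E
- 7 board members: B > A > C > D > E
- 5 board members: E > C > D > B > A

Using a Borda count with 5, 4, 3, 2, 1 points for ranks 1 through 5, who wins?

B: 8·4 + 3·5 + 6·3 + 7·5 + 5·2 = 110
C: 8·5 + 3·2 + 6·4 + 7·3 + 5·4 = 111
D: 8·1 + 3·4 + 6·5 + 7·2 + 5·3 = 79
A: 8·2 + 3·1 + 6·2 + 7·4 + 5·1 = 64
E: 8·3 + 3·3 + 6·1 + 7·1 + 5·5 = 71
C has the highest Borda score (111).

C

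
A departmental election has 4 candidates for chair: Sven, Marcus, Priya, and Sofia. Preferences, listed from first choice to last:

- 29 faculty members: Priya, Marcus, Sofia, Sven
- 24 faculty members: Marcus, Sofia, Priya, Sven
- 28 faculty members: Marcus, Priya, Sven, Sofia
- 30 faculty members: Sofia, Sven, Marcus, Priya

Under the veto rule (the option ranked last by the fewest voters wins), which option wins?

Marcus

Last-place votes: Sven 53, Marcus 0, Priya 30, Sofia 28.
Marcus is ranked last by the fewest voters, so Marcus wins.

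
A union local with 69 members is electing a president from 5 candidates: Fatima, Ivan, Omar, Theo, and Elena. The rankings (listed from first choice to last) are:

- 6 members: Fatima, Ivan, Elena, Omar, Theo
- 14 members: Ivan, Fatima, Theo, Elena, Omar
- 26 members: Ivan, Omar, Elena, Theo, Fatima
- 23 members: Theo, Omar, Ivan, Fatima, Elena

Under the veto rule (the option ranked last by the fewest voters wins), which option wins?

Ivan

Last-place votes: Fatima 26, Ivan 0, Omar 14, Theo 6, Elena 23.
Ivan is ranked last by the fewest voters, so Ivan wins.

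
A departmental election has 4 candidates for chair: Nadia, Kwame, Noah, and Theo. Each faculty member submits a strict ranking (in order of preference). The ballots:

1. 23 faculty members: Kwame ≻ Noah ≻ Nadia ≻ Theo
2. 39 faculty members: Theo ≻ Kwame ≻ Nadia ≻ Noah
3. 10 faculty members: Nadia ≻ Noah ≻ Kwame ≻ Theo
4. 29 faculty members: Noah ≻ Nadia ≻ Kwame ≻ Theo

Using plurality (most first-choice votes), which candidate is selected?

Theo

First-place votes: Nadia 10, Kwame 23, Noah 29, Theo 39.
Theo has the most first-place votes.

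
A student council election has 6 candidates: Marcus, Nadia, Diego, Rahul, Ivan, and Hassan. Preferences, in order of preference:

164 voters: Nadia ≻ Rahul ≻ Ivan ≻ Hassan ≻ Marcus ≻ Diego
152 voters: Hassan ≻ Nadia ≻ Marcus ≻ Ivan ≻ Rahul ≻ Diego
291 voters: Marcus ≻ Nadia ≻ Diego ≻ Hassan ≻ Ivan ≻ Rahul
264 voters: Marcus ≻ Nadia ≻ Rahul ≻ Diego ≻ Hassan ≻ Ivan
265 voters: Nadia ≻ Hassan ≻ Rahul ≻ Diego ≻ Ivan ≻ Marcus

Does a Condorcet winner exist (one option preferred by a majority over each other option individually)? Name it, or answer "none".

Nadia

Nadia vs Marcus: 581–555 for Nadia.
Nadia vs Diego: 1136–0 for Nadia.
Nadia vs Rahul: 1136–0 for Nadia.
Nadia vs Ivan: 1136–0 for Nadia.
Nadia vs Hassan: 984–152 for Nadia.
Nadia beats every other option head-to-head.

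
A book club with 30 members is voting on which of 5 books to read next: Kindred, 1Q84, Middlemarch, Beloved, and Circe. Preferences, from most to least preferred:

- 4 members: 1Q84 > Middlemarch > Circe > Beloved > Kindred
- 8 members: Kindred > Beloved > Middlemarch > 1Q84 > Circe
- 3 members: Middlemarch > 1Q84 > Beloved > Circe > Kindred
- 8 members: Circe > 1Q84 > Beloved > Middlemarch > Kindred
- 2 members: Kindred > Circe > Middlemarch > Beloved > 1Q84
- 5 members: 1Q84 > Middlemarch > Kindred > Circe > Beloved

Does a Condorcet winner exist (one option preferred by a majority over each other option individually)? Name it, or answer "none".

1Q84

1Q84 vs Kindred: 20–10 for 1Q84.
1Q84 vs Middlemarch: 17–13 for 1Q84.
1Q84 vs Beloved: 20–10 for 1Q84.
1Q84 vs Circe: 20–10 for 1Q84.
1Q84 beats every other option head-to-head.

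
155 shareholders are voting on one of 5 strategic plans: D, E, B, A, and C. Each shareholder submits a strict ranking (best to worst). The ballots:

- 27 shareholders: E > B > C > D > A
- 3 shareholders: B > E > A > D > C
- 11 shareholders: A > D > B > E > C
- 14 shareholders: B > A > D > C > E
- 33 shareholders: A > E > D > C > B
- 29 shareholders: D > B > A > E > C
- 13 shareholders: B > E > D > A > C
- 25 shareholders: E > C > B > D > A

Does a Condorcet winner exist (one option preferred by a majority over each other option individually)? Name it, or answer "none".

none

Checking pairwise contests:
E beats D 101–54.
A beats E 87–68.
E beats B 85–70.
D beats A 94–61.
D beats C 103–52.
Every option loses at least one head-to-head, so there is no Condorcet winner.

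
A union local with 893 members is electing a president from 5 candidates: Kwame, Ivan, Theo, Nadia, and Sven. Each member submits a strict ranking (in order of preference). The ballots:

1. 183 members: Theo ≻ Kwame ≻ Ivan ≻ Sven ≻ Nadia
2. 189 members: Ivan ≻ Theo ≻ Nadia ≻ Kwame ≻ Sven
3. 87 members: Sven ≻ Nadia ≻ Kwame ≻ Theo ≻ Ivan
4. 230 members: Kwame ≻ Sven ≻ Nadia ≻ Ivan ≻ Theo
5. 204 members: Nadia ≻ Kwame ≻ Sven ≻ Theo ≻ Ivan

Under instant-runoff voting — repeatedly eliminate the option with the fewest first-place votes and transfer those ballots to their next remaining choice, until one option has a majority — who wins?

Nadia

Round 1: Kwame 230, Ivan 189, Theo 183, Nadia 204, Sven 87. Eliminate Sven.
Round 2: Kwame 230, Ivan 189, Theo 183, Nadia 291. Eliminate Theo.
Round 3: Kwame 413, Ivan 189, Nadia 291. Eliminate Ivan.
Round 4: Kwame 413, Nadia 480. Nadia has a majority.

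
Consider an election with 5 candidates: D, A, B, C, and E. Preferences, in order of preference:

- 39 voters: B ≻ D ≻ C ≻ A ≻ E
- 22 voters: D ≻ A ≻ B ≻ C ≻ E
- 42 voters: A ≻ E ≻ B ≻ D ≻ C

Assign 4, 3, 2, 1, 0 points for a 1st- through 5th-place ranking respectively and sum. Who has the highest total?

B

D: 39·3 + 22·4 + 42·1 = 247
A: 39·1 + 22·3 + 42·4 = 273
B: 39·4 + 22·2 + 42·2 = 284
C: 39·2 + 22·1 + 42·0 = 100
E: 39·0 + 22·0 + 42·3 = 126
B has the highest Borda score (284).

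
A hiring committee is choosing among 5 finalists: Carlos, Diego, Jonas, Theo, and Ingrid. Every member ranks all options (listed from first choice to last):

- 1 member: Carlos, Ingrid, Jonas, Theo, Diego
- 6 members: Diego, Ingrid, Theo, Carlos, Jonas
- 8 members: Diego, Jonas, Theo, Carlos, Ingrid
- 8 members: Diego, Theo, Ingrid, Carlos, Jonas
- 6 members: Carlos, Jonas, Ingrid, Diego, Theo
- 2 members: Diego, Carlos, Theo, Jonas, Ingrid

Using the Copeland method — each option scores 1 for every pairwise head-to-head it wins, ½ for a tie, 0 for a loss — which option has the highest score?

Diego

Carlos: beats Jonas and Ingrid; loses to Diego and Theo → score 2.
Diego: beats Carlos, Jonas, Theo, and Ingrid → score 4.
Jonas: beats Ingrid; loses to Carlos, Diego, and Theo → score 1.
Theo: beats Carlos, Jonas, and Ingrid; loses to Diego → score 3.
Ingrid: loses to Carlos, Diego, Jonas, and Theo → score 0.
Diego has the best pairwise record.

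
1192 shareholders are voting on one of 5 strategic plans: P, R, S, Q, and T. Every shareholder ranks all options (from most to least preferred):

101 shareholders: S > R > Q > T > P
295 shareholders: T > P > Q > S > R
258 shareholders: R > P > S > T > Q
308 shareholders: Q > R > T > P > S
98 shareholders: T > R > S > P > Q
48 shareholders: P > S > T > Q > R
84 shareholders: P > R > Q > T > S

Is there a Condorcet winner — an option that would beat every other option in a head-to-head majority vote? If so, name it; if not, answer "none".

none

Checking pairwise contests:
R beats P 765–427.
Q beats R 651–541.
P beats S 993–199.
P beats Q 783–409.
R beats T 751–441.
Every option loses at least one head-to-head, so there is no Condorcet winner.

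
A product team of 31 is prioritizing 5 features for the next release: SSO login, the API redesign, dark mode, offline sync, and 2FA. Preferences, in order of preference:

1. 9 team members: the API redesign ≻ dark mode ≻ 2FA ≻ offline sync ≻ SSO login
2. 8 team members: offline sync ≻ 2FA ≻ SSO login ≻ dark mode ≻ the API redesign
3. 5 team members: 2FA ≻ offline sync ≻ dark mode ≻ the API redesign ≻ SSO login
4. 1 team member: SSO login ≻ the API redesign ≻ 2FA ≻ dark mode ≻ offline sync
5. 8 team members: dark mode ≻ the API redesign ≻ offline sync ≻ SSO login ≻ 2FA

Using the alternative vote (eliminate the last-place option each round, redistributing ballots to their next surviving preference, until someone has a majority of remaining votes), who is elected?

Round 1: SSO login 1, the API redesign 9, dark mode 8, offline sync 8, 2FA 5. Eliminate SSO login.
Round 2: the API redesign 10, dark mode 8, offline sync 8, 2FA 5. Eliminate 2FA.
Round 3: the API redesign 10, dark mode 8, offline sync 13. Eliminate dark mode.
Round 4: the API redesign 18, offline sync 13. The API redesign has a majority.

the API redesign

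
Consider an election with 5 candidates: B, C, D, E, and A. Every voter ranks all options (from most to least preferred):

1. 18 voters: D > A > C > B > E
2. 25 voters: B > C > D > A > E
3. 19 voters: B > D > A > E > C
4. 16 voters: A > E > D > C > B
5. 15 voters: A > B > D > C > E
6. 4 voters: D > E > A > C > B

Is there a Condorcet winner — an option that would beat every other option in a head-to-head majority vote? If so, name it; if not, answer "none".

none

Checking pairwise contests:
A beats B 53–44.
B beats C 59–38.
B beats D 59–38.
B beats E 77–20.
D beats A 66–31.
Every option loses at least one head-to-head, so there is no Condorcet winner.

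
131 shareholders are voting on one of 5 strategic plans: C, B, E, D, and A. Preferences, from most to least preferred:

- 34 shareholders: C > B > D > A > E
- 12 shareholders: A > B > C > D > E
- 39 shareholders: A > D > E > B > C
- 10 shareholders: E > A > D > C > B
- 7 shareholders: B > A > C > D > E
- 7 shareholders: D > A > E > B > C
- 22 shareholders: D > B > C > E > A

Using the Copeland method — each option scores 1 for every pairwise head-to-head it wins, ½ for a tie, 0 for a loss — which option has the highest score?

C: beats E; loses to B, D, and A → score 1.
B: beats C and E; loses to D and A → score 2.
E: loses to C, B, D, and A → score 0.
D: beats C, B, and E; loses to A → score 3.
A: beats C, B, E, and D → score 4.
A has the best pairwise record.

A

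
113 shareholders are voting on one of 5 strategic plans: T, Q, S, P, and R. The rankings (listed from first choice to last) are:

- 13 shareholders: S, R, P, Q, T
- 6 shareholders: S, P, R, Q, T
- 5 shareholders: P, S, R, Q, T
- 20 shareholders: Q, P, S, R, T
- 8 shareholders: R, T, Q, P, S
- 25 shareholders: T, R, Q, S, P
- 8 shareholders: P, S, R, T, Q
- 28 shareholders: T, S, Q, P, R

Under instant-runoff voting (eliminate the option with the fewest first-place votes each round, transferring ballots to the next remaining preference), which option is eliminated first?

Round 1: T 53, Q 20, S 19, P 13, R 8. Eliminate R.

R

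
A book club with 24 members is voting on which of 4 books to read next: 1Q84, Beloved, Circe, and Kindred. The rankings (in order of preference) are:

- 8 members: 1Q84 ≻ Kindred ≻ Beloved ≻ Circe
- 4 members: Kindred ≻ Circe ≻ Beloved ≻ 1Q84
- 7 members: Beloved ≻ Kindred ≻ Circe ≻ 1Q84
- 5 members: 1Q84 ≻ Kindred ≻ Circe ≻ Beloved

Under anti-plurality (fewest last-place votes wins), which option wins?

Last-place votes: 1Q84 11, Beloved 5, Circe 8, Kindred 0.
Kindred is ranked last by the fewest voters, so Kindred wins.

Kindred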